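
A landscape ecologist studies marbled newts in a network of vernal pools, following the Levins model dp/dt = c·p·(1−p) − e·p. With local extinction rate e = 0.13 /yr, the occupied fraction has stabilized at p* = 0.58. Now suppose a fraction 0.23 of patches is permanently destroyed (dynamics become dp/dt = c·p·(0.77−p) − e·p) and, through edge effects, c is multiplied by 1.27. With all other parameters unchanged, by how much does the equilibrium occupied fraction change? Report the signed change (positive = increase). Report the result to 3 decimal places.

Balance c(1−p*) = e gives c = e/(1 − 0.58000) = 0.13/0.42000 = 0.30952.
New p* = 0.77 − e/c = 0.77 − 0.13000/0.39309 = 0.43929.
Δp* = 0.43929 − 0.58000 = -0.14071.

-0.141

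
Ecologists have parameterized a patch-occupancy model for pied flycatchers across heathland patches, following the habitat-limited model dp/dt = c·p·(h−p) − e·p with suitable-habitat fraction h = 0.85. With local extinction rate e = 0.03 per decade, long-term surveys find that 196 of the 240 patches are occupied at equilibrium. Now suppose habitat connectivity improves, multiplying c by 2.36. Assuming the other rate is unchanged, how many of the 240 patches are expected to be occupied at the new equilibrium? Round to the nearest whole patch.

Observed p* = 196/240 = 0.81667.
Balance c(h−p*) = e gives c = e/(0.85 − 0.81667) = 0.03/0.03333 = 0.90009.
New p* = 0.85 − e/c = 0.85 − 0.03000/2.12421 = 0.83588.
Expected occupied = 240 × 0.83588 = 200.61 ≈ 201.

201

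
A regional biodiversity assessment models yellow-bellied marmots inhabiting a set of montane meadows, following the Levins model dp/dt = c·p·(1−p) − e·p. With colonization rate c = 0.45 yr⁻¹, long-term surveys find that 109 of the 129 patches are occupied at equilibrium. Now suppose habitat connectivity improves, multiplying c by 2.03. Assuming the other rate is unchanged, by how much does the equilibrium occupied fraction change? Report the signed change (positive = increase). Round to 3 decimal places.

Observed p* = 109/129 = 0.84496.
Balance c(1−p*) = e gives e = 0.45×(1 − 0.84496) = 0.06977.
New p* = 1 − e/c = 1 − 0.06977/0.91350 = 0.92362.
Δp* = 0.92362 − 0.84496 = +0.07866.

0.079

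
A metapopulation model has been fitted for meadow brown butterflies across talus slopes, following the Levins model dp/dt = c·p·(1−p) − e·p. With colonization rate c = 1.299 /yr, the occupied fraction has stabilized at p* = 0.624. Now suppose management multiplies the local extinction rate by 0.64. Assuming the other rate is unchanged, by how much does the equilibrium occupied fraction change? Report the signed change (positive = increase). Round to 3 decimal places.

0.135

Balance c(1−p*) = e gives e = 1.299×(1 − 0.62400) = 0.48842.
New p* = 1 − e/c = 1 − 0.31259/1.29900 = 0.75936.
Δp* = 0.75936 − 0.62400 = +0.13536.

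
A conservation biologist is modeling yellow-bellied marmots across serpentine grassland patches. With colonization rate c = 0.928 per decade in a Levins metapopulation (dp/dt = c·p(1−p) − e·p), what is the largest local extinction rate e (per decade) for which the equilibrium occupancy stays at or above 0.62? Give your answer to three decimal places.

0.353

1 − e/c ≥ 0.62 ⇒ e ≤ c(1 − 0.62) = 0.928 × 0.3800.
e_max = 0.3526.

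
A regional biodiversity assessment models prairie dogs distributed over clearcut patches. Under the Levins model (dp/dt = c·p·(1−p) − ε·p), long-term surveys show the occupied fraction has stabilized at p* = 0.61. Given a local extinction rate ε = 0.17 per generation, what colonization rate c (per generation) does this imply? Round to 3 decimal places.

At equilibrium c(1−p*) = ε, so c = ε/(1−p*).
c = 0.17/(1 − 0.61) = 0.17/0.3900 = 0.4359.

0.436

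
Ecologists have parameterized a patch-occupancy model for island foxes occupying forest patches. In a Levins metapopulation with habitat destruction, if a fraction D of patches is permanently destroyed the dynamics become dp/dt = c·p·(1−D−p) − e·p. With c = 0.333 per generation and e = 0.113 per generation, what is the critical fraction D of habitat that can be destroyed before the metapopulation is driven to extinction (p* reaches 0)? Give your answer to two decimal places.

0.66

The nontrivial equilibrium is p* = (1−D) − e/c; extinction occurs when this hits zero.
So D_crit = 1 − e/c = 1 − 0.113/0.333 = 1 − 0.3393 = 0.6607.
Note this equals the original equilibrium occupancy — the Levins extinction-debt result.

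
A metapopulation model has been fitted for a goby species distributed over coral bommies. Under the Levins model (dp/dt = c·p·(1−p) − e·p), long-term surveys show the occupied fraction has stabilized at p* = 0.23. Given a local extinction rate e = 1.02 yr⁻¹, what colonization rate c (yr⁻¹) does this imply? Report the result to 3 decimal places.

1.325

At equilibrium c(1−p*) = e, so c = e/(1−p*).
c = 1.02/(1 − 0.23) = 1.02/0.7700 = 1.3247.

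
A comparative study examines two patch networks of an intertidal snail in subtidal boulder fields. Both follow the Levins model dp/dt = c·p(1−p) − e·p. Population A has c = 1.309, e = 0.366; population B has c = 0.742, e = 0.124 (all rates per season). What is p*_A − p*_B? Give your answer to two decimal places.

A: p*_A = 1 − 0.366/1.309 = 0.7204.
B: p*_B = 1 − 0.124/0.742 = 0.8329.
p*_A − p*_B = 0.7204 − 0.8329 = -0.1125.

-0.11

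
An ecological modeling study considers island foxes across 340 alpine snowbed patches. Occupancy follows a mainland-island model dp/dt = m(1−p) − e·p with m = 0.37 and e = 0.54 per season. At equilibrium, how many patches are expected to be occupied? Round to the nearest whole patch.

p* = m/(m+e) = 0.37/0.9100 = 0.4066.
Expected occupied patches = N × p* = 340 × 0.4066 = 138.24 ≈ 138.

138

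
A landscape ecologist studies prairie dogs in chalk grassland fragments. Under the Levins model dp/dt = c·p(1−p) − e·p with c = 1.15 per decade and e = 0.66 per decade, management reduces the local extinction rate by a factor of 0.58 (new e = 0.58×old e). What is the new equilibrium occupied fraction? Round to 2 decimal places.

0.67

Before: p* = 1 − 0.66/1.15 = 0.4261.
After the change, c = 1.15, e = 0.3828, so p* = 1 − 0.3828/1.15 = 0.6671.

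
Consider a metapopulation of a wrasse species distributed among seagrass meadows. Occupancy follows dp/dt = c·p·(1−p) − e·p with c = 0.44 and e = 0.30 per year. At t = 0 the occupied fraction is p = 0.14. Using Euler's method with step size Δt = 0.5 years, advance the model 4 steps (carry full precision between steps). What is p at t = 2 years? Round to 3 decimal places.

0.162

Update rule: p ← p + [c·p·(1−p) − e·p]·Δt with Δt = 0.5.
  1  |  dp/dt·Δt = +0.005488  |  p_1 = 0.145488
  2  |  dp/dt·Δt = +0.005527  |  p_2 = 0.151015
  3  |  dp/dt·Δt = +0.005554  |  p_3 = 0.156569
  4  |  dp/dt·Δt = +0.005567  |  p_4 = 0.162136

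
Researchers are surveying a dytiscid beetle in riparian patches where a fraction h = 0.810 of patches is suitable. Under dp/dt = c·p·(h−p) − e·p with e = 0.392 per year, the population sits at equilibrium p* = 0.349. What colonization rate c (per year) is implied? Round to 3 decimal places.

At equilibrium c(h−p*) = e, so c = e/(h−p*).
c = 0.392/(0.810 − 0.349) = 0.392/0.4610 = 0.8503.

0.850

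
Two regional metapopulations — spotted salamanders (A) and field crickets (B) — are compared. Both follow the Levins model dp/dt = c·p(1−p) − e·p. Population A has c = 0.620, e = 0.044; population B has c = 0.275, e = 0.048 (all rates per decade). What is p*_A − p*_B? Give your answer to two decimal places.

A: p*_A = 1 − 0.044/0.620 = 0.9290.
B: p*_B = 1 − 0.048/0.275 = 0.8255.
p*_A − p*_B = 0.9290 − 0.8255 = 0.1036.

0.10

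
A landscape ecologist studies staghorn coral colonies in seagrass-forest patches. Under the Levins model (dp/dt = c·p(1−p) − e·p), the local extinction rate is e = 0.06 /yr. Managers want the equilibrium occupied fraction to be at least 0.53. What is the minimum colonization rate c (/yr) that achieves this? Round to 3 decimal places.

p* = 1 − e/c ≥ 0.53 requires e/c ≤ 0.4700, i.e. c ≥ e/0.4700.
c_min = 0.06/0.4700 = 0.1277.

0.128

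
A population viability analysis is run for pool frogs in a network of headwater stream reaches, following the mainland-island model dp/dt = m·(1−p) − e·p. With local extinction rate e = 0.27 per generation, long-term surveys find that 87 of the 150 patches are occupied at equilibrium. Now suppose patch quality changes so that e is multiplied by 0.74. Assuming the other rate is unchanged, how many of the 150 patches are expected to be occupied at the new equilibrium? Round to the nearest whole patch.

98

Observed p* = 87/150 = 0.58000.
Balance m(1−p*) = e·p* gives m = e·p*/(1−p*) = 0.27×0.58000/0.42000 = 0.37286.
New p* = m/(m+e) = 0.37286/(0.37286+0.19980) = 0.65110.
Expected occupied = 150 × 0.65110 = 97.67 ≈ 98.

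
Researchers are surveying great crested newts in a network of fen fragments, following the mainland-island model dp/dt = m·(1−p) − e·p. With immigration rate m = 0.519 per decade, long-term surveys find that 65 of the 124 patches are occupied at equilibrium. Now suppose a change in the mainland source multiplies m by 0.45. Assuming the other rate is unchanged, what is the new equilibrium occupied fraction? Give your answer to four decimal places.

0.3314

Observed p* = 65/124 = 0.52419.
Balance m(1−p*) = e·p* gives e = m(1−p*)/p* = 0.519×0.47581/0.52419 = 0.47110.
New p* = m/(m+e) = 0.23355/(0.23355+0.47110) = 0.33144.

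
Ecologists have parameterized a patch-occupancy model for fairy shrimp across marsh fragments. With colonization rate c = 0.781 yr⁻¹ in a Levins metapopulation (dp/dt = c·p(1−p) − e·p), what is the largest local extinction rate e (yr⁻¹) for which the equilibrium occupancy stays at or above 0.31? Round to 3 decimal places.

0.539

1 − e/c ≥ 0.31 ⇒ e ≤ c(1 − 0.31) = 0.781 × 0.6900.
e_max = 0.5389.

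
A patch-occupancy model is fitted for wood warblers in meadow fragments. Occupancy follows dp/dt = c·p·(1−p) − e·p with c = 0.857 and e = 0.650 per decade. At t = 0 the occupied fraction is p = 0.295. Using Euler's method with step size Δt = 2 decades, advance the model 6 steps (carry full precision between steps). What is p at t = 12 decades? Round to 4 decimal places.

0.2431

Update rule: p ← p + [c·p·(1−p) − e·p]·Δt with Δt = 2.
step 1: Δp = -0.02703, p = 0.26797
step 2: Δp = -0.01214, p = 0.25583
step 3: Δp = -0.00627, p = 0.24956
step 4: Δp = -0.00343, p = 0.24613
step 5: Δp = -0.00194, p = 0.24419
step 6: Δp = -0.00111, p = 0.24308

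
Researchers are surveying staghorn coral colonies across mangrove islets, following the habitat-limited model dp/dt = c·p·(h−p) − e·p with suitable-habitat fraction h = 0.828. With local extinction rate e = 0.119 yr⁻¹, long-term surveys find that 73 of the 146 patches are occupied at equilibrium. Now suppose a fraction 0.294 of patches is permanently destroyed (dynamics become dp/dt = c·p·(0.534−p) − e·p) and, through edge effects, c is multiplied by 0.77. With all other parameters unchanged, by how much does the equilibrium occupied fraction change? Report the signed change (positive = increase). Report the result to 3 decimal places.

-0.392

Observed p* = 73/146 = 0.50000.
Balance c(h−p*) = e gives c = e/(0.828 − 0.50000) = 0.119/0.32800 = 0.36280.
New p* = 0.534 − e/c = 0.534 − 0.11900/0.27936 = 0.10803.
Δp* = 0.10803 − 0.50000 = -0.39197.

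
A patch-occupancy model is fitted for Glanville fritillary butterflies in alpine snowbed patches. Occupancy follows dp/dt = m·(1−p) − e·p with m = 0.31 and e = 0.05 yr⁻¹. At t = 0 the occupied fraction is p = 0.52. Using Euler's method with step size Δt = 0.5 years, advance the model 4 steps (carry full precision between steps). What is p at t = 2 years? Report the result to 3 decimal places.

0.707

Update rule: p ← p + [m·(1−p) − e·p]·Δt with Δt = 0.5.
step 1: Δp = +0.06140, p = 0.58140
step 2: Δp = +0.05035, p = 0.63175
step 3: Δp = +0.04129, p = 0.67303
step 4: Δp = +0.03385, p = 0.70689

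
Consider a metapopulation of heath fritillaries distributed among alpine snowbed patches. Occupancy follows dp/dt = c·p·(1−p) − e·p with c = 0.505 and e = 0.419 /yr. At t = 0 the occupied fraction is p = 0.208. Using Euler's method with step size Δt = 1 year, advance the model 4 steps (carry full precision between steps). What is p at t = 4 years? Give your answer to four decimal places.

Update rule: p ← p + [c·p·(1−p) − e·p]·Δt with Δt = 1.
step 1: Δp = -0.00396, p = 0.20404
step 2: Δp = -0.00348, p = 0.20056
step 3: Δp = -0.00307, p = 0.19750
step 4: Δp = -0.00271, p = 0.19478

0.1948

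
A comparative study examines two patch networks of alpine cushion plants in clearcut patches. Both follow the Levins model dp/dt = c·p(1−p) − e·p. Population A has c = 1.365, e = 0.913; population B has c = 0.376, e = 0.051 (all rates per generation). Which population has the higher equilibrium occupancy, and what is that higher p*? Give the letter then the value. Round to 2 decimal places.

B, 0.86

A: p*_A = 1 − 0.913/1.365 = 0.3311.
B: p*_B = 1 − 0.051/0.376 = 0.8644.
B is higher at 0.8644.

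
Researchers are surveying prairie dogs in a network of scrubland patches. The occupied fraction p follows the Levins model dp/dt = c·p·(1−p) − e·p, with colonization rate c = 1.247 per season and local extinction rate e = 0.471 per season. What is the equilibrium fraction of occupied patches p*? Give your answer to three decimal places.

0.622

At equilibrium, colonization balances extinction: c·p*·(1−p*) = e·p*.
So p* = 1 − e/c = 1 − 0.471/1.247 = 1 − 0.3777 = 0.6223.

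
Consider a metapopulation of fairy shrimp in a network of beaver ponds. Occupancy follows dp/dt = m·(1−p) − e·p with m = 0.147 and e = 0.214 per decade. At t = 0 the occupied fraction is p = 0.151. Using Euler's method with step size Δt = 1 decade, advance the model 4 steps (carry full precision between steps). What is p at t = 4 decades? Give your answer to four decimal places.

Update rule: p ← p + [m·(1−p) − e·p]·Δt with Δt = 1.
t = 1: p = 0.15100 + (+0.09249) = 0.24349
t = 2: p = 0.24349 + (+0.05910) = 0.30259
t = 3: p = 0.30259 + (+0.03777) = 0.34035
t = 4: p = 0.34035 + (+0.02413) = 0.36449

0.3645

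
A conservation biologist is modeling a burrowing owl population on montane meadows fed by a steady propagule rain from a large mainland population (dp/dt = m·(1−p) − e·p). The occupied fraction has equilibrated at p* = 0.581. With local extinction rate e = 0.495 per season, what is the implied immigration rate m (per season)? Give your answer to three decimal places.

At equilibrium m(1−p*) = e·p*, so m = e·p*/(1−p*).
m = 0.495 × 0.581 / 0.4190 = 0.2876/0.4190 = 0.6864.

0.686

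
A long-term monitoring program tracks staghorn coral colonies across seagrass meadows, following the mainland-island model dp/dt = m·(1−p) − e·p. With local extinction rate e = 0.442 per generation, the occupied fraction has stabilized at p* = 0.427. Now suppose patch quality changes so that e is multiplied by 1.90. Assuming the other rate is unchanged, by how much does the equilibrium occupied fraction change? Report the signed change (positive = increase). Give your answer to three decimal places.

Balance m(1−p*) = e·p* gives m = e·p*/(1−p*) = 0.442×0.42700/0.57300 = 0.32938.
New p* = m/(m+e) = 0.32938/(0.32938+0.83980) = 0.28172.
Δp* = 0.28172 − 0.42700 = -0.14528.

-0.145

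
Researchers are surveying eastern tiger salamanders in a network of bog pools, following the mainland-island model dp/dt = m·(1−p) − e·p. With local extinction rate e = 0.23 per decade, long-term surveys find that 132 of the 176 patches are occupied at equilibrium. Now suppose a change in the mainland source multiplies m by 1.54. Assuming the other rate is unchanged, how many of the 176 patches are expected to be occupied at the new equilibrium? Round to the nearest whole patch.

145

Observed p* = 132/176 = 0.75000.
Balance m(1−p*) = e·p* gives m = e·p*/(1−p*) = 0.23×0.75000/0.25000 = 0.69000.
New p* = m/(m+e) = 1.06260/(1.06260+0.23000) = 0.82206.
Expected occupied = 176 × 0.82206 = 144.68 ≈ 145.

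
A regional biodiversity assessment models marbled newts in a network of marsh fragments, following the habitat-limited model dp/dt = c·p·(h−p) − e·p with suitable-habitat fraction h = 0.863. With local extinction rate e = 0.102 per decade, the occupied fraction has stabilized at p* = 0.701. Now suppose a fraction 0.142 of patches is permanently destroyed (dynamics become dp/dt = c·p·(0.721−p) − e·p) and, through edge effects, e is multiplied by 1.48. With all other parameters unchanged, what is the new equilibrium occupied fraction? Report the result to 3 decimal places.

0.481

Balance c(h−p*) = e gives c = e/(0.863 − 0.70100) = 0.102/0.16200 = 0.62963.
New p* = 0.721 − e/c = 0.721 − 0.15096/0.62963 = 0.48124.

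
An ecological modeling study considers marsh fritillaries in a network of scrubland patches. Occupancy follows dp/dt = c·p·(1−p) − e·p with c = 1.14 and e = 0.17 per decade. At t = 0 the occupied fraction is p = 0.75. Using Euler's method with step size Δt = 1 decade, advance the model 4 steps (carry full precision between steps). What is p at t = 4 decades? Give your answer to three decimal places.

0.851

Update rule: p ← p + [c·p·(1−p) − e·p]·Δt with Δt = 1.
p: 0.75000 → 0.83625  (Δp = +0.08625)
p: 0.83625 → 0.85019  (Δp = +0.01394)
p: 0.85019 → 0.85086  (Δp = +0.00066)
p: 0.85086 → 0.85088  (Δp = +0.00002)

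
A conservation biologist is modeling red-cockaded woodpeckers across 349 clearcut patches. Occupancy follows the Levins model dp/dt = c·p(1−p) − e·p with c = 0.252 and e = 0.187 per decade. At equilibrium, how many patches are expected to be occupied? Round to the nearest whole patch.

p* = 1 − e/c = 1 − 0.187/0.252 = 0.2579.
Expected occupied patches = N × p* = 349 × 0.2579 = 90.02 ≈ 90.

90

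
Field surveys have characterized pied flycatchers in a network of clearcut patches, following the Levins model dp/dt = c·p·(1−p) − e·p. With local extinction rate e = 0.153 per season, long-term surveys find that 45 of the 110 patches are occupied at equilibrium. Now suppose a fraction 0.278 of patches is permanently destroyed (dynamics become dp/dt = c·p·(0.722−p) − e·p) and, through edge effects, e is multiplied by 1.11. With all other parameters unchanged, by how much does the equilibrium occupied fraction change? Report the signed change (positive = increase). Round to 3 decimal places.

-0.343

Observed p* = 45/110 = 0.40909.
Balance c(1−p*) = e gives c = e/(1 − 0.40909) = 0.153/0.59091 = 0.25892.
New p* = 0.722 − e/c = 0.722 − 0.16983/0.25892 = 0.06608.
Δp* = 0.06608 − 0.40909 = -0.34301.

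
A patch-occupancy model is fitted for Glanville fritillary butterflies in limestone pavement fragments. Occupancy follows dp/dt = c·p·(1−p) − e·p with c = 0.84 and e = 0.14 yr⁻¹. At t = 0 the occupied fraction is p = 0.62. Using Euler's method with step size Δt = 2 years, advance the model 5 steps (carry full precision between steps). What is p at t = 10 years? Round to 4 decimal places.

0.8336

Update rule: p ← p + [c·p·(1−p) − e·p]·Δt with Δt = 2.
t = 2: p = 0.62000 + (+0.22221) = 0.84221
t = 4: p = 0.84221 + (-0.01256) = 0.82965
t = 6: p = 0.82965 + (+0.00513) = 0.83478
t = 8: p = 0.83478 + (-0.00203) = 0.83275
t = 10: p = 0.83275 + (+0.00082) = 0.83357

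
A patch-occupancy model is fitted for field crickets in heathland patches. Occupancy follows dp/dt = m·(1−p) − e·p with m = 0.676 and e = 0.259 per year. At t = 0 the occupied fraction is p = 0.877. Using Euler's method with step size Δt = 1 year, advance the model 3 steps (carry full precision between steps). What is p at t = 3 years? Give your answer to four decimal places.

0.7230

Update rule: p ← p + [m·(1−p) − e·p]·Δt with Δt = 1.
t = 1: p = 0.87700 + (-0.14400) = 0.73301
t = 2: p = 0.73301 + (-0.00936) = 0.72365
t = 3: p = 0.72365 + (-0.00061) = 0.72304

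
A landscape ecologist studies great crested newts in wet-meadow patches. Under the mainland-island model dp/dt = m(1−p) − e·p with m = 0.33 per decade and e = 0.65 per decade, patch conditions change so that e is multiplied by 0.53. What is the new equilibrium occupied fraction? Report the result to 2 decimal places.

Before: p* = 0.33/(0.33+0.65) = 0.3367.
After: m = 0.33, e = 0.3445; p* = 0.33/0.6745 = 0.4893.

0.49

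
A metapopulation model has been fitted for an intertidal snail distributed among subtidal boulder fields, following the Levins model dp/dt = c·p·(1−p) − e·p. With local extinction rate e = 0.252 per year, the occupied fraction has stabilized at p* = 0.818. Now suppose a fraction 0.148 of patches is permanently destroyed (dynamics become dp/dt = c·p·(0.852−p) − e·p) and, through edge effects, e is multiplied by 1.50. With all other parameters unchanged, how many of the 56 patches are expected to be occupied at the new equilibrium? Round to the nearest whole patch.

32

Balance c(1−p*) = e gives c = e/(1 − 0.81800) = 0.252/0.18200 = 1.38462.
New p* = 0.852 − e/c = 0.852 − 0.37800/1.38462 = 0.57900.
Expected occupied = 56 × 0.57900 = 32.42 ≈ 32.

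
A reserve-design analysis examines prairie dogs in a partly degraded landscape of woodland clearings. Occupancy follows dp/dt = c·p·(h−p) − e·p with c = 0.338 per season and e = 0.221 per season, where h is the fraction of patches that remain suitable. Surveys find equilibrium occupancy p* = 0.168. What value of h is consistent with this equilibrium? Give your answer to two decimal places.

At equilibrium c(h−p*) = e, so h = p* + e/c.
h = 0.168 + 0.221/0.338 = 0.168 + 0.6538 = 0.8218.

0.82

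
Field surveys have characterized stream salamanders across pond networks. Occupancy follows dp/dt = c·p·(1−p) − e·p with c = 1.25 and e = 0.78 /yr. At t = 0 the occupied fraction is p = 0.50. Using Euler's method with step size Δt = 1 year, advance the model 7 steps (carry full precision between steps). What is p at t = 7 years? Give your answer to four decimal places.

0.3768

Update rule: p ← p + [c·p·(1−p) − e·p]·Δt with Δt = 1.
  1  |  dp/dt·Δt = -0.077500  |  p_1 = 0.422500
  2  |  dp/dt·Δt = -0.024558  |  p_2 = 0.397942
  3  |  dp/dt·Δt = -0.010915  |  p_3 = 0.387028
  4  |  dp/dt·Δt = -0.005335  |  p_4 = 0.381693
  5  |  dp/dt·Δt = -0.002716  |  p_5 = 0.378977
  6  |  dp/dt·Δt = -0.001410  |  p_6 = 0.377567
  7  |  dp/dt·Δt = -0.000739  |  p_7 = 0.376827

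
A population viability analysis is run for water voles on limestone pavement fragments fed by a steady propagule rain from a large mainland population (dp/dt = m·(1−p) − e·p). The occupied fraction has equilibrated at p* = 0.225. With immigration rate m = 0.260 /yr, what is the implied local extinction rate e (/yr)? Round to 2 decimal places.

At equilibrium m(1−p*) = e·p*, so e = m(1−p*)/p*.
e = 0.260 × 0.7750 / 0.225 = 0.8956.

0.90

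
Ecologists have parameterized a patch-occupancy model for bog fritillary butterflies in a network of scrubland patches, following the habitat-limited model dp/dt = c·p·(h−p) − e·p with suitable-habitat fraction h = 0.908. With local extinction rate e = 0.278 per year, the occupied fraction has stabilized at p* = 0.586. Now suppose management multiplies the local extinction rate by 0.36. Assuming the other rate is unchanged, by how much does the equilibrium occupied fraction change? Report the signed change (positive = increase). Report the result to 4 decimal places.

0.2061

Balance c(h−p*) = e gives c = e/(0.908 − 0.58600) = 0.278/0.32200 = 0.86335.
New p* = 0.908 − e/c = 0.908 − 0.10008/0.86335 = 0.79208.
Δp* = 0.79208 − 0.58600 = +0.20608.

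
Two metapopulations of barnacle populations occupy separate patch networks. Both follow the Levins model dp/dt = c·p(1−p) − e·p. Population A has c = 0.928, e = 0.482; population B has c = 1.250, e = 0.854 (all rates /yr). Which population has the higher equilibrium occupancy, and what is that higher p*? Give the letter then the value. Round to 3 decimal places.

A: p*_A = 1 − 0.482/0.928 = 0.4806.
B: p*_B = 1 − 0.854/1.250 = 0.3168.
A is higher at 0.4806.

A, 0.481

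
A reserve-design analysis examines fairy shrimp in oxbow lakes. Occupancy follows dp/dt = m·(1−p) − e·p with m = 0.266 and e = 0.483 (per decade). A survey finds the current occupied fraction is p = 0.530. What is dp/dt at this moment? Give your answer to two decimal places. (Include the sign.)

-0.13

Colonization term: m·(1−p) = 0.266×0.4700 = 0.12502.
Extinction term: e·p = 0.25599.
dp/dt = 0.12502 − 0.25599 = -0.13097.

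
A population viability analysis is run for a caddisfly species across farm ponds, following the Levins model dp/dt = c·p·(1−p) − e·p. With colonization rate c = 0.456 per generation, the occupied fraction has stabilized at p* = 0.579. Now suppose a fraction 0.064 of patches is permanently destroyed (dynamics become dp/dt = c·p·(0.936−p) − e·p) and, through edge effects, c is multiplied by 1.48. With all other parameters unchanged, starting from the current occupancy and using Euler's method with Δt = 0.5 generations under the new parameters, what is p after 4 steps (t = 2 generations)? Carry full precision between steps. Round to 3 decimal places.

0.622

Balance c(1−p*) = e gives e = 0.456×(1 − 0.57900) = 0.19198.
Starting from p₀ = 0.57900; update p ← p + (dp/dt)·Δt with the new parameters.
p: 0.57900 → 0.59317  (Δp = +0.01417)
p: 0.59317 → 0.60486  (Δp = +0.01168)
p: 0.60486 → 0.61438  (Δp = +0.00953)
p: 0.61438 → 0.62209  (Δp = +0.00770)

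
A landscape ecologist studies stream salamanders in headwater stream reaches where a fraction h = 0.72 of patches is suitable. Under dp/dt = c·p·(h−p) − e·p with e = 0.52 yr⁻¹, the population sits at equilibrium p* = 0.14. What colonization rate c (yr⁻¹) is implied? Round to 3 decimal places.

0.897

At equilibrium c(h−p*) = e, so c = e/(h−p*).
c = 0.52/(0.72 − 0.14) = 0.52/0.5800 = 0.8966.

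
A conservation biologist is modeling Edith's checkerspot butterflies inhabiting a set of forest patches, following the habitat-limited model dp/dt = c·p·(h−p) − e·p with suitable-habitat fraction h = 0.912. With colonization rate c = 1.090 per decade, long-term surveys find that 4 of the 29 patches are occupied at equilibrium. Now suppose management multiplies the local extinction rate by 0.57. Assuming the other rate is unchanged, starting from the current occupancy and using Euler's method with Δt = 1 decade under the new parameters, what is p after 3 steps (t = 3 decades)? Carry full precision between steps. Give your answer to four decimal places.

0.3062

Observed p* = 4/29 = 0.13793.
Balance c(h−p*) = e gives e = 1.090×(0.912 − 0.13793) = 0.84374.
Starting from p₀ = 0.13793; update p ← p + (dp/dt)·Δt with the new parameters.
step 1: Δp = +0.05004, p = 0.18797
step 2: Δp = +0.05794, p = 0.24592
step 3: Δp = +0.06027, p = 0.30619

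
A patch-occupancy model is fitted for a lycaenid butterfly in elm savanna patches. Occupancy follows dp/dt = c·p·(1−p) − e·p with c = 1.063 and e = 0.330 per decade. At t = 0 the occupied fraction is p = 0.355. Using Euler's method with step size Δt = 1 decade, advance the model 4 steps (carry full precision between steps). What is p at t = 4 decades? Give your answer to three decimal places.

0.678

Update rule: p ← p + [c·p·(1−p) − e·p]·Δt with Δt = 1.
p: 0.35500 → 0.48125  (Δp = +0.12625)
p: 0.48125 → 0.58781  (Δp = +0.10656)
p: 0.58781 → 0.65139  (Δp = +0.06357)
p: 0.65139 → 0.67782  (Δp = +0.02643)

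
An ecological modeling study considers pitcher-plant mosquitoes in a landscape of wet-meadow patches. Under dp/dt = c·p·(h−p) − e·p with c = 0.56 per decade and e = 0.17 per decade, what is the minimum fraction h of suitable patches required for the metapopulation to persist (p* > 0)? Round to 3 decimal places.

0.304

p* = h − e/c is positive only when h > e/c.
h_min = e/c = 0.17/0.56 = 0.3036.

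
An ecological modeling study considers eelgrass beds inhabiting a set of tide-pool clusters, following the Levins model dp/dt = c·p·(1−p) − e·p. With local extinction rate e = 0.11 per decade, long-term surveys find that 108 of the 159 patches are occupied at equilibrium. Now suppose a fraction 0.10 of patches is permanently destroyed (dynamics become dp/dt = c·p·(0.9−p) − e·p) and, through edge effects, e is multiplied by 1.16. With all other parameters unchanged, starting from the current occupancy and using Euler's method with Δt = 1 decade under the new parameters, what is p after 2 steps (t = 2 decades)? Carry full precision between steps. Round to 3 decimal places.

Observed p* = 108/159 = 0.67925.
Balance c(1−p*) = e gives c = e/(1 − 0.67925) = 0.11/0.32075 = 0.34294.
Starting from p₀ = 0.67925; update p ← p + (dp/dt)·Δt with the new parameters.
  1  |  dp/dt·Δt = -0.035249  |  p_1 = 0.643996
  2  |  dp/dt·Δt = -0.025635  |  p_2 = 0.618362

0.618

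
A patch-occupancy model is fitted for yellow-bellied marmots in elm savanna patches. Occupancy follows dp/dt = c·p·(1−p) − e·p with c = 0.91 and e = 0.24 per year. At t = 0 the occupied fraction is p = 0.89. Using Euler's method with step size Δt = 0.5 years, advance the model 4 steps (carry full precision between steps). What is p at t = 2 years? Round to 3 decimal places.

0.760

Update rule: p ← p + [c·p·(1−p) − e·p]·Δt with Δt = 0.5.
p: 0.89000 → 0.82774  (Δp = -0.06226)
p: 0.82774 → 0.79329  (Δp = -0.03445)
p: 0.79329 → 0.77271  (Δp = -0.02058)
p: 0.77271 → 0.75989  (Δp = -0.01281)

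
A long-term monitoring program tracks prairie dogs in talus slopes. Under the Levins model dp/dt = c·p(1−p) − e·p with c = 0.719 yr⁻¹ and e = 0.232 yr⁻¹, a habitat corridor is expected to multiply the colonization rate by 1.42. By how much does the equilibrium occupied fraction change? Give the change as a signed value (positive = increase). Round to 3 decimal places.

0.095

Before: p* = 1 − 0.232/0.719 = 0.6773.
After the change, c = 1.02098, e = 0.232, so p* = 1 − 0.232/1.02098 = 0.7728.
Δp* = 0.7728 − 0.6773 = +0.0954.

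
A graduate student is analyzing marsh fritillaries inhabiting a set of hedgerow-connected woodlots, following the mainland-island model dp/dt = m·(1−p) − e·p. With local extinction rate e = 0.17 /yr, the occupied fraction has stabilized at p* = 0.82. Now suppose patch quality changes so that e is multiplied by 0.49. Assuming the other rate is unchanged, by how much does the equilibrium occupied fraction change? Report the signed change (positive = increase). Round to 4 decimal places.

Balance m(1−p*) = e·p* gives m = e·p*/(1−p*) = 0.17×0.82000/0.18000 = 0.77444.
New p* = m/(m+e) = 0.77444/(0.77444+0.08330) = 0.90288.
Δp* = 0.90288 − 0.82000 = +0.08288.

0.0829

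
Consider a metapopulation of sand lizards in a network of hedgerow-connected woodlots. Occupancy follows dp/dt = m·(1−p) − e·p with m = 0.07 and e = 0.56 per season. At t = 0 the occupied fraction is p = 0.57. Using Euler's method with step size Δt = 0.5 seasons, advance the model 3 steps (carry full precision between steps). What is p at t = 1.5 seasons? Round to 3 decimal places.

Update rule: p ← p + [m·(1−p) − e·p]·Δt with Δt = 0.5.
  1  |  dp/dt·Δt = -0.144550  |  p_1 = 0.425450
  2  |  dp/dt·Δt = -0.099017  |  p_2 = 0.326433
  3  |  dp/dt·Δt = -0.067826  |  p_3 = 0.258607

0.259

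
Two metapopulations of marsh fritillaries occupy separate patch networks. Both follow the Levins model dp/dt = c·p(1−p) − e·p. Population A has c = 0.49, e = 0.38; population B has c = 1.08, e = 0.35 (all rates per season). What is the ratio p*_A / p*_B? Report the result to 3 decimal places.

A: p*_A = 1 − 0.38/0.49 = 0.2245.
B: p*_B = 1 − 0.35/1.08 = 0.6759.
p*_A / p*_B = 0.2245/0.6759 = 0.3321.

0.332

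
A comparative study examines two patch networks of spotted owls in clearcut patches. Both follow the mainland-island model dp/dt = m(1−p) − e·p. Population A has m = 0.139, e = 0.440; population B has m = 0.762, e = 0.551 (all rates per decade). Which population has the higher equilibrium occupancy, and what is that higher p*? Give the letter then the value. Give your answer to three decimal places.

A: p*_A = m/(m+e) = 0.139/0.5790 = 0.2401.
B: p*_B = 0.762/1.3130 = 0.5804.
B is higher at 0.5804.

B, 0.580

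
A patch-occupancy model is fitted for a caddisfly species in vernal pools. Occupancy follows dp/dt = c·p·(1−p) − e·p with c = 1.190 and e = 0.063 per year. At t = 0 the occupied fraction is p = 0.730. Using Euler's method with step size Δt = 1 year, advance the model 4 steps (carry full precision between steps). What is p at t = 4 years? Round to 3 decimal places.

Update rule: p ← p + [c·p·(1−p) − e·p]·Δt with Δt = 1.
t = 1: p = 0.73000 + (+0.18856) = 0.91856
t = 2: p = 0.91856 + (+0.03115) = 0.94971
t = 3: p = 0.94971 + (-0.00300) = 0.94671
t = 4: p = 0.94671 + (+0.00039) = 0.94710

0.947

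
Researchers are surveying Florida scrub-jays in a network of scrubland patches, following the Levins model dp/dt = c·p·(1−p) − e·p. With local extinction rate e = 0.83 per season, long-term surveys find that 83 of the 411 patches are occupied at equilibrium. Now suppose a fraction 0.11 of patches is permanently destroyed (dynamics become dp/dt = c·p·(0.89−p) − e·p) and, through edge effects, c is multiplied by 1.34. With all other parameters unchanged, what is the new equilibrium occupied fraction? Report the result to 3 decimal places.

0.294

Observed p* = 83/411 = 0.20195.
Balance c(1−p*) = e gives c = e/(1 − 0.20195) = 0.83/0.79805 = 1.04004.
New p* = 0.89 − e/c = 0.89 − 0.83000/1.39365 = 0.29444.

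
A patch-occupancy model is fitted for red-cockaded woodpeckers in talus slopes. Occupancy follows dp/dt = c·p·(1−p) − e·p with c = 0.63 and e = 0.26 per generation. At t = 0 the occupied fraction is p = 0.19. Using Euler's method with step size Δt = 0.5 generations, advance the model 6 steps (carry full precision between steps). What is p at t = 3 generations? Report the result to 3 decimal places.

0.346

Update rule: p ← p + [c·p·(1−p) − e·p]·Δt with Δt = 0.5.
p: 0.19000 → 0.21378  (Δp = +0.02378)
p: 0.21378 → 0.23893  (Δp = +0.02515)
p: 0.23893 → 0.26515  (Δp = +0.02622)
p: 0.26515 → 0.29206  (Δp = +0.02691)
p: 0.29206 → 0.31922  (Δp = +0.02716)
p: 0.31922 → 0.34618  (Δp = +0.02696)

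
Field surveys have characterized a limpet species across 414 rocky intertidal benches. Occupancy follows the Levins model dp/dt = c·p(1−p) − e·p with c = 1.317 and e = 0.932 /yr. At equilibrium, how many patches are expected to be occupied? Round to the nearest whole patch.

p* = 1 − e/c = 1 − 0.932/1.317 = 0.2923.
Expected occupied patches = N × p* = 414 × 0.2923 = 121.03 ≈ 121.

121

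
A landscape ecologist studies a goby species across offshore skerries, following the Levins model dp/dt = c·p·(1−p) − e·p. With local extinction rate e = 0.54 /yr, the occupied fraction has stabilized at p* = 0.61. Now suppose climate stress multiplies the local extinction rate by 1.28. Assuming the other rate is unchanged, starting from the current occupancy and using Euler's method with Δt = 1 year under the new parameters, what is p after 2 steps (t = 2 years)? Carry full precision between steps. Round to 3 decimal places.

0.506

Balance c(1−p*) = e gives c = e/(1 − 0.61000) = 0.54/0.39000 = 1.38462.
Starting from p₀ = 0.61000; update p ← p + (dp/dt)·Δt with the new parameters.
step 1: Δp = -0.09223, p = 0.51777
step 2: Δp = -0.01216, p = 0.50560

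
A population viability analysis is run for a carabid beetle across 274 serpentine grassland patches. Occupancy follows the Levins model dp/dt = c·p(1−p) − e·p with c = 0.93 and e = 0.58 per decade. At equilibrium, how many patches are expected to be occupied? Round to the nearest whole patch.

p* = 1 − e/c = 1 − 0.58/0.93 = 0.3763.
Expected occupied patches = N × p* = 274 × 0.3763 = 103.12 ≈ 103.

103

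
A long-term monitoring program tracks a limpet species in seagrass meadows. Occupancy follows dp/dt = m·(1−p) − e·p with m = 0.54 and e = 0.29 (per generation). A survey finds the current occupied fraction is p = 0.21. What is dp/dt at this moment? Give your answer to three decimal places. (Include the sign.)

0.366

Colonization term: m·(1−p) = 0.54×0.7900 = 0.42660.
Extinction term: e·p = 0.06090.
dp/dt = 0.42660 − 0.06090 = 0.36570.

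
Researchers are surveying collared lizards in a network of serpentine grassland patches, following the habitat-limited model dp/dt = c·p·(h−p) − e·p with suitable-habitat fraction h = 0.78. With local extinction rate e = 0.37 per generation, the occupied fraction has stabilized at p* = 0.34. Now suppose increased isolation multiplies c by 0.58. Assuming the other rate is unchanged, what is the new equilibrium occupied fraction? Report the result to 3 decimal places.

Balance c(h−p*) = e gives c = e/(0.78 − 0.34000) = 0.37/0.44000 = 0.84091.
New p* = 0.78 − e/c = 0.78 − 0.37000/0.48773 = 0.02138.

0.021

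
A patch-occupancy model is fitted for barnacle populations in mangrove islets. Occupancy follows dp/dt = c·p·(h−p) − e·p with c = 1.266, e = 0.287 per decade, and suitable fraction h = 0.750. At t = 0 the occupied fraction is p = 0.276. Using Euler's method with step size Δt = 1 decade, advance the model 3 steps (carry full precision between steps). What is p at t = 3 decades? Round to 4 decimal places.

0.4843

Update rule: p ← p + [c·p·(h−p) − e·p]·Δt with Δt = 1.
p: 0.27600 → 0.36241  (Δp = +0.08641)
p: 0.36241 → 0.43623  (Δp = +0.07382)
p: 0.43623 → 0.48432  (Δp = +0.04809)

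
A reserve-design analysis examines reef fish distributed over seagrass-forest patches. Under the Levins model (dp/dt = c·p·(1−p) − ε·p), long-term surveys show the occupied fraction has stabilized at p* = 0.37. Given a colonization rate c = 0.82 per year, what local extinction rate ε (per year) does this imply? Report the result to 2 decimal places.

At equilibrium c(1−p*) = ε.
ε = 0.82 × (1 − 0.37) = 0.82 × 0.6300 = 0.5166.

0.52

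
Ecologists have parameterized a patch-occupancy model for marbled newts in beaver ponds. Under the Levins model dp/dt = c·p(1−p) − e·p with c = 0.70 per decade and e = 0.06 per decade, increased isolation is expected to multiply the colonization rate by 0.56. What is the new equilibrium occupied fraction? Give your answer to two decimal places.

Before: p* = 1 − 0.06/0.70 = 0.9143.
After the change, c = 0.392, e = 0.06, so p* = 1 − 0.06/0.392 = 0.8469.

0.85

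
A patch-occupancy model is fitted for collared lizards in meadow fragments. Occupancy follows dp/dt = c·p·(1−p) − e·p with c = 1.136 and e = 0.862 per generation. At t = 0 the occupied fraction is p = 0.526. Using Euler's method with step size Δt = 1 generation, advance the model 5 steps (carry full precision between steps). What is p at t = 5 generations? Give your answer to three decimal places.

0.262

Update rule: p ← p + [c·p·(1−p) − e·p]·Δt with Δt = 1.
p: 0.52600 → 0.35582  (Δp = -0.17018)
p: 0.35582 → 0.30949  (Δp = -0.04633)
p: 0.30949 → 0.28548  (Δp = -0.02401)
p: 0.28548 → 0.27112  (Δp = -0.01436)
p: 0.27112 → 0.26190  (Δp = -0.00922)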